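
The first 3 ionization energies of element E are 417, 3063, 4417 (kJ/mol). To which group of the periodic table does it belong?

Group 1

Look for the largest jump between consecutive ionization energies: IE2/IE1 ≈ 7.3, far larger than any earlier ratio.
That jump marks the point where a core electron is being removed. So the atom has 1 valence electron.
A main-group element with 1 valence electron is in group 1.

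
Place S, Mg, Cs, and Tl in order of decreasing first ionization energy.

IE₁ increases left→right with effective nuclear charge and decreases top→bottom as the valence shell moves farther out.
Neither a single period nor a single group — weigh both effects.
Tl > Cs: both are in period 6; the period trend gives Tl the larger value.
Mg > Tl: period and group pull opposite ways; the down-group shift dominates (738 vs 589 kJ/mol).
S > Mg: both are in period 3; the period trend gives S the larger value.
Approximate values (kJ/mol): Mg 738, S 1000, Cs 376, Tl 589.
So from highest to lowest: S > Mg > Tl > Cs.

S, Mg, Tl, Cs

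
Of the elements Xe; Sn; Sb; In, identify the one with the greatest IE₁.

Removing the outermost electron gets harder across a period and easier down a group.
All lie in period 5, so first ionization energy increases left to right.
The greatest IE₁ among these belongs to Xe.

Xe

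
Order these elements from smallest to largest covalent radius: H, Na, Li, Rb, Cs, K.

H < Li < Na < K < Rb < Cs

H is in period 1, group 1; Li is in period 2, group 1; Na is in period 3, group 1; K is in period 4, group 1; Rb is in period 5, group 1; Cs is in period 6, group 1.
Atomic radius shrinks across a period as nuclear charge pulls the same shell inward, and grows down a group as new shells are added.
All are in group 1, so atomic radius increases down the group.
So from smallest to largest: H < Li < Na < K < Rb < Cs.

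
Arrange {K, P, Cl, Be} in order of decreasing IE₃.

Be, K, Cl, P

The third ionization energy removes an electron from the +2 ion. For each element: K²⁺ is already 1 electron into the core; P²⁺ still has 3 valence electrons; Cl²⁺ still has 5 valence electrons; Be²⁺ is the bare [He] core.
Pulling an electron out of a noble-gas core costs far more than removing a remaining valence electron, so K and Be sit at the high end of IE_3.
Valence configurations: P²⁺ [Ne]3s²3p¹, Cl²⁺ [Ne]3s²3p³.
Approximate IE_3 values (kJ/mol): K 4420, P 2914, Cl 3822, Be 14849.
Putting it together, IE_3: P < Cl < K < Be.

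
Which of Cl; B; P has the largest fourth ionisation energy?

IE_4 is the cost of taking one more electron from the +3 cation: Cl³⁺ still has 4 valence electrons; B³⁺ is the bare [He] core; P³⁺ still has 2 valence electrons.
Core electrons are held far more tightly than valence electrons, so B tops the IE_4 order.
Valence configurations: Cl³⁺ [Ne]3s²3p², P³⁺ [Ne]3s².
The numbers (kJ/mol): Cl 5159, B 25026, P 4964.
So the fourth ionization energies run P < Cl < B.

B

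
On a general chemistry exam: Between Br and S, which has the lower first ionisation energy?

S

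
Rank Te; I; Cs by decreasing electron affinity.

I > Te > Cs

Te is in period 5, group 16; I is in period 5, group 17; Cs is in period 6, group 1.
Atoms with high Z_eff and room in the valence shell (especially the halogens) have the most exothermic electron affinities.
Here both period and group differ, so the two effects have to be weighed against each other.
Te > Cs: relative to Cs, both the across-period and down-group shifts push Te's electron affinity up.
I > Te: I lies to the right of Te in period 5, so the across-period effect alone puts I higher.
Tabulated electron affinity (kJ/mol): Te 190, I 295, Cs 46.
So from highest to lowest: I > Te > Cs.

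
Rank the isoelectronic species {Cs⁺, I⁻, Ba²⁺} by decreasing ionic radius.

All of these have 54 electrons, so size is governed by nuclear charge alone: the more protons, the stronger the pull on the same electron cloud, and the smaller the ion.
Nuclear charges: Ba²⁺ (Z=56), Cs⁺ (Z=55), I⁻ (Z=53).
Largest to smallest: I⁻ > Cs⁺ > Ba²⁺.

I⁻ > Cs⁺ > Ba²⁺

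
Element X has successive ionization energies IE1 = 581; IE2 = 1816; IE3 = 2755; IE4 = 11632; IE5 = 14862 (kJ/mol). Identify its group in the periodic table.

Group 13

Look for the largest jump between consecutive ionization energies: IE4/IE3 ≈ 4.2, far larger than any earlier ratio.
That jump marks the point where a core electron is being removed. So the atom has 3 valence electrons.
A main-group element with 3 valence electrons is in group 13.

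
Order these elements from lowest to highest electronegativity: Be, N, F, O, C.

Smaller atoms with higher effective nuclear charge are more electronegative.
All lie in period 2, so electronegativity increases left to right.
So from lowest to highest: Be < C < N < O < F.

Be < C < N < O < F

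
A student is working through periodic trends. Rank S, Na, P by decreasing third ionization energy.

Na > S > P

IE_3 is the cost of taking one more electron from the +2 cation: S²⁺ still has 4 valence electrons; Na²⁺ is already 1 electron into the core; P²⁺ still has 3 valence electrons.
Pulling an electron out of a noble-gas core costs far more than removing a remaining valence electron, so Na sits at the high end of IE_3.
Valence configurations: S²⁺ [Ne]3s²3p², P²⁺ [Ne]3s²3p¹.
Tabulated IE_3 (kJ/mol): S 3357, Na 6910, P 2914.
Hence IE_3: P < S < Na.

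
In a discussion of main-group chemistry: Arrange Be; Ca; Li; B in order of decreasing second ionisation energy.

Li, B, Be, Ca

After 1 electron has been removed, what remains? Be⁺ still has 1 valence electron; Ca⁺ still has 1 valence electron; Li⁺ is the bare [He] core; B⁺ still has 2 valence electrons.
Pulling an electron out of a noble-gas core costs far more than removing a remaining valence electron, so Li sits at the high end of IE_2.
Valence configurations: Be⁺ [He]2s¹, Ca⁺ [Ar]4s¹, B⁺ [He]2s².
Approximate IE_2 values (kJ/mol): Be 1757, Ca 1145, Li 7298, B 2427.
So the second ionization energies run Ca < Be < B < Li.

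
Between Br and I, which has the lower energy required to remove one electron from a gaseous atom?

I

Br is in period 4, group 17; I is in period 5, group 17.
Removing the outermost electron gets harder across a period and easier down a group.
All are in group 17, so first ionization energy increases up the group.
So I has the lower energy required to remove one electron from a gaseous atom (I < Br).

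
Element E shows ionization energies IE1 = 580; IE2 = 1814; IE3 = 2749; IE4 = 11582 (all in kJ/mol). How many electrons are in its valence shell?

Look for the largest jump between consecutive ionization energies: IE4/IE3 ≈ 4.2, far larger than any earlier ratio.
That jump marks the point where a core electron is being removed. So the atom has 3 valence electrons.

3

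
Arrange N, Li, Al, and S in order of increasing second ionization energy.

Al, S, N, Li

IE_2 is the cost of taking one more electron from the +1 cation: N⁺ still has 4 valence electrons; Li⁺ is the bare [He] core; Al⁺ still has 2 valence electrons; S⁺ still has 5 valence electrons.
Core electrons are held far more tightly than valence electrons, so Li tops the IE_2 order.
Valence configurations: N⁺ [He]2s²2p², Al⁺ [Ne]3s², S⁺ [Ne]3s²3p³.
The numbers (kJ/mol): N 2856, Li 7298, Al 1817, S 2252.
Overall IE_2 order: Al < S < N < Li.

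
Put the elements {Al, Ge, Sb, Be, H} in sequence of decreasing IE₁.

H > Be > Sb > Ge > Al

H is in period 1, group 1; Be is in period 2, group 2; Al is in period 3, group 13; Ge is in period 4, group 14; Sb is in period 5, group 15.
IE₁ increases left→right with effective nuclear charge and decreases top→bottom as the valence shell moves farther out.
A diagonal step moves right (one effect) and down (the opposite effect) at once.
Ge > Al: the two effects oppose for this pair; the across-period effect wins (762 vs 578 kJ/mol).
Sb > Ge: the two effects oppose for this pair; the across-period effect wins (831 vs 762 kJ/mol).
Be > Sb: the two effects oppose for this pair; the down-group effect wins (900 vs 831 kJ/mol).
H > Be: the two effects oppose for this pair; the down-group effect wins (1312 vs 900 kJ/mol).
Tabulated first ionization energy (kJ/mol): H 1312, Be 900, Al 578, Ge 762, Sb 831.
So from highest to lowest: H > Be > Sb > Ge > Al.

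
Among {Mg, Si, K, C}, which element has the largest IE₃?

After 2 electrons have been removed, what remains? Mg²⁺ is the bare [Ne] core; Si²⁺ still has 2 valence electrons; K²⁺ is already 1 electron into the core; C²⁺ still has 2 valence electrons.
Usually core removal costs more than valence removal, but here the competition is close: a tightly held n=2 valence electron can cost more to remove than an n=3 core electron, so the actual values have to decide it.
Valence configurations: Si²⁺ [Ne]3s², C²⁺ [He]2s².
Approximate IE_3 values (kJ/mol): Mg 7733, Si 3232, K 4420, C 4620.
Hence IE_3: Si < K < C < Mg.

Mg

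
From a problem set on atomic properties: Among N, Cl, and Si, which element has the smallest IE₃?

IE_3 is the cost of taking one more electron from the +2 cation: N²⁺ still has 3 valence electrons; Cl²⁺ still has 5 valence electrons; Si²⁺ still has 2 valence electrons.
All are still removing valence electrons, so compare the +2 ions as you would atoms: IE_3 generally rises across a period (higher Z_eff) and falls down a group (larger shell), subject to the usual subshell exceptions.
Valence configurations: N²⁺ [He]2s²2p¹, Cl²⁺ [Ne]3s²3p³, Si²⁺ [Ne]3s².
Approximate IE_3 values (kJ/mol): N 4578, Cl 3822, Si 3232.
Putting it together, IE_3: Si < Cl < N.

Si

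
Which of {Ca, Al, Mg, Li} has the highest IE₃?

Li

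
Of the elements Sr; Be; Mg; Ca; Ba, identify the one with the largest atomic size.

Ba

Be is in period 2, group 2; Mg is in period 3, group 2; Ca is in period 4, group 2; Sr is in period 5, group 2; Ba is in period 6, group 2.
Moving right in a period, electrons are added to the same shell under a stronger nuclear pull, so atoms get smaller; moving down, a new shell is opened and atoms get larger.
All are in group 2, so atomic radius increases down the group.
The largest atomic size among these belongs to Ba.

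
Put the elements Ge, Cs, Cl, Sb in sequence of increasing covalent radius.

Cl < Ge < Sb < Cs

Across a period the added protons contract the valence shell; down a group each new principal shell makes the atom larger.
These span different periods and groups, so the two trends combine.
Ge > Cl: relative to Cl, both the across-period and down-group shifts push Ge's atomic radius up.
Sb > Ge: the two effects oppose for this pair; the down-group effect wins (140 vs 121 pm).
Cs > Sb: relative to Sb, both the across-period and down-group shifts push Cs's atomic radius up.
Tabulated atomic radius (pm): Cl 99, Ge 121, Sb 140, Cs 232.
So from smallest to largest: Cl < Ge < Sb < Cs.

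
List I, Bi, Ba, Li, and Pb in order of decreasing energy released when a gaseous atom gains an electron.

Adding an electron releases more energy for atoms nearer the top right (short of the noble gases).
Neither a single period nor a single group — weigh both effects.
Pb > Ba: Pb lies to the right of Ba in period 6, so the across-period effect alone puts Pb higher.
Li > Pb: the two effects oppose for this pair; the down-group effect wins (60 vs 35 kJ/mol).
Bi > Li: the two effects oppose for this pair; the across-period effect wins (91 vs 60 kJ/mol).
I > Bi: both effects reinforce here, so I is clearly the higher of the two.
For reference (kJ/mol): Li 60, I 295, Ba 14, Pb 35, Bi 91.
So from highest to lowest: I > Bi > Li > Pb > Ba.

I > Bi > Li > Pb > Ba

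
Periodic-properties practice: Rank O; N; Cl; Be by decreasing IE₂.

The second ionization energy removes an electron from the +1 ion. For each element: O⁺ still has 5 valence electrons; N⁺ still has 4 valence electrons; Cl⁺ still has 6 valence electrons; Be⁺ still has 1 valence electron.
All are still removing valence electrons, so compare the +1 ions as you would atoms: IE_2 generally rises across a period (higher Z_eff) and falls down a group (larger shell), subject to the usual subshell exceptions.
Valence configurations: O⁺ [He]2s²2p³, N⁺ [He]2s²2p², Cl⁺ [Ne]3s²3p⁴, Be⁺ [He]2s¹.
Approximate IE_2 values (kJ/mol): O 3388, N 2856, Cl 2298, Be 1757.
Overall IE_2 order: Be < Cl < N < O.

O > N > Cl > Be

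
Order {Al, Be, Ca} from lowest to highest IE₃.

Al < Ca < Be

Consider each +2 ion: Al²⁺ still has 1 valence electron; Be²⁺ is the bare [He] core; Ca²⁺ is the bare [Ar] core.
Breaking into a closed-shell core is much more expensive than removing a leftover valence electron — Ca and Be have the largest IE_3 here.
The numbers (kJ/mol): Al 2745, Be 14849, Ca 4912.
So the third ionization energies run Al < Ca < Be.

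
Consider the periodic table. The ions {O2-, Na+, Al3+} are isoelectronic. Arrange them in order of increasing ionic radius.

Al3+ < Na+ < O2-

All of these have 10 electrons, so size is governed by nuclear charge alone: the more protons, the stronger the pull on the same electron cloud, and the smaller the ion.
Nuclear charges: Al3+ (Z=13), Na+ (Z=11), O2- (Z=8).
Smallest to largest: Al3+ < Na+ < O2-.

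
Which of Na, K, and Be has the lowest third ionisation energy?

IE_3 is the cost of taking one more electron from the +2 cation: Na²⁺ is already 1 electron into the core; K²⁺ is already 1 electron into the core; Be²⁺ is the bare [He] core.
All of these are removing an electron from a noble-gas core or deeper; the smaller core (lower principal quantum number) is held far more tightly, and within a period the higher nuclear charge binds the same core more tightly.
Tabulated IE_3 (kJ/mol): Na 6910, K 4420, Be 14849.
Overall IE_3 order: K < Na < Be.

K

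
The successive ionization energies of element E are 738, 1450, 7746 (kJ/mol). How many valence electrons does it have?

2

Look for the largest jump between consecutive ionization energies: IE3/IE2 ≈ 5.3, far larger than any earlier ratio.
That jump marks the point where a core electron is being removed. So the atom has 2 valence electrons.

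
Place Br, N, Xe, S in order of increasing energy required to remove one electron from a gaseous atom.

N is in period 2, group 15; S is in period 3, group 16; Br is in period 4, group 17; Xe is in period 5, group 18.
First ionization energy rises across a period (greater Z_eff holds electrons more tightly) and falls down a group (valence electrons are farther from the nucleus).
A diagonal step moves right (one effect) and down (the opposite effect) at once.
Br > S: period and group pull opposite ways; the across-period shift dominates (1140 vs 1000 kJ/mol).
Xe > Br: the two effects oppose for this pair; the across-period effect wins (1170 vs 1140 kJ/mol).
N > Xe: period and group pull opposite ways; the down-group shift dominates (1402 vs 1170 kJ/mol).
For reference (kJ/mol): N 1402, S 1000, Br 1140, Xe 1170.
So from lowest to highest: S < Br < Xe < N.

S < Br < Xe < N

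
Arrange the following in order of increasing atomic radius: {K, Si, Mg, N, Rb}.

N, Si, Mg, K, Rb

N is in period 2, group 15; Mg is in period 3, group 2; Si is in period 3, group 14; K is in period 4, group 1; Rb is in period 5, group 1.
Across a period the added protons contract the valence shell; down a group each new principal shell makes the atom larger.
Neither a single period nor a single group — weigh both effects.
Si > N: relative to N, both the across-period and down-group shifts push Si's atomic radius up.
Mg > Si: both are in period 3; the period trend gives Mg the larger value.
K > Mg: both effects reinforce here, so K is clearly the larger of the two.
Rb > K: they share group 1; the group trend gives Rb the larger value.
Tabulated atomic radius (pm): N 71, Mg 139, Si 116, K 196, Rb 210.
So from smallest to largest: N < Si < Mg < K < Rb.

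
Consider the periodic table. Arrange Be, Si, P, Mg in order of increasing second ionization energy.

Mg < Si < Be < P

Consider each +1 ion: Be⁺ still has 1 valence electron; Si⁺ still has 3 valence electrons; P⁺ still has 4 valence electrons; Mg⁺ still has 1 valence electron.
All are still removing valence electrons, so compare the +1 ions as you would atoms: IE_2 generally rises across a period (higher Z_eff) and falls down a group (larger shell), subject to the usual subshell exceptions.
Valence configurations: Be⁺ [He]2s¹, Si⁺ [Ne]3s²3p¹, P⁺ [Ne]3s²3p², Mg⁺ [Ne]3s¹.
Tabulated IE_2 (kJ/mol): Be 1757, Si 1577, P 1907, Mg 1451.
Putting it together, IE_2: Mg < Si < Be < P.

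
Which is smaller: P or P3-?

Forming P3- adds 3 electrons to P. More electron–electron repulsion in the same shell, with unchanged nuclear charge, lets the cloud expand.
An anion is larger than its parent atom: P3- > P.

P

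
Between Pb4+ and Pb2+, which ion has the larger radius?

Both ions have Z = 82 protons, but Pb4+ has lost more electrons, so its remaining electrons feel a larger effective nuclear charge per electron and are pulled in more tightly.
Higher positive charge → smaller ion, so Pb2+ > Pb4+.

Pb2+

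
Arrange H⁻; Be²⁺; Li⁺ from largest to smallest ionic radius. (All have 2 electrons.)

All of these have 2 electrons, so size is governed by nuclear charge alone: the more protons, the stronger the pull on the same electron cloud, and the smaller the ion.
Nuclear charges: Be²⁺ (Z=4), Li⁺ (Z=3), H⁻ (Z=1).
Largest to smallest: H⁻ > Li⁺ > Be²⁺.

H⁻ > Li⁺ > Be²⁺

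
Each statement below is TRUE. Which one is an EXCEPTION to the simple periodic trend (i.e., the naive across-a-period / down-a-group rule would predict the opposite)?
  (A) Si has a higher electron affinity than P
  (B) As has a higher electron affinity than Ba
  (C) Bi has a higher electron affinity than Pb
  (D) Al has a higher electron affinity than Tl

(A)

The general trend: electron affinity increases across a period and decreases down a group.
(A) Si (period 3, group 14) vs P (period 3, group 15): the stated order contradicts the simple trend.
(B) As (period 4, group 15) vs Ba (period 6, group 2): the stated order agrees with the simple trend.
(C) Bi (period 6, group 15) vs Pb (period 6, group 14): the stated order agrees with the simple trend.
(D) Al (period 3, group 13) vs Tl (period 6, group 13): the stated order agrees with the simple trend.
The exception is (A): adding an electron to P's half-filled 3p³ is unfavourable, so Si (3p²) has the more exothermic EA.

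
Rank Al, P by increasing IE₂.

Al < P

The second ionization energy removes an electron from the +1 ion. For each element: Al⁺ still has 2 valence electrons; P⁺ still has 4 valence electrons.
All are still removing valence electrons, so compare the +1 ions as you would atoms: IE_2 generally rises across a period (higher Z_eff) and falls down a group (larger shell), subject to the usual subshell exceptions.
Valence configurations: Al⁺ [Ne]3s², P⁺ [Ne]3s²3p².
Approximate IE_2 values (kJ/mol): Al 1817, P 1907.
Putting it together, IE_2: Al < P.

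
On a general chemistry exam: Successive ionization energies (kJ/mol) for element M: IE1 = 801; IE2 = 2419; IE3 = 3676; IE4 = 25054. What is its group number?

Group 13

Look for the largest jump between consecutive ionization energies: IE4/IE3 ≈ 6.8, far larger than any earlier ratio.
That jump marks the point where a core electron is being removed. So the atom has 3 valence electrons.
A main-group element with 3 valence electrons is in group 13.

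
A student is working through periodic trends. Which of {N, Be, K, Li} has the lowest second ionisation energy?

Be

The second ionization energy removes an electron from the +1 ion. For each element: N⁺ still has 4 valence electrons; Be⁺ still has 1 valence electron; K⁺ is the bare [Ar] core; Li⁺ is the bare [He] core.
Core electrons are held far more tightly than valence electrons, so K and Li top the IE_2 order.
Valence configurations: N⁺ [He]2s²2p², Be⁺ [He]2s¹.
Tabulated IE_2 (kJ/mol): N 2856, Be 1757, K 3052, Li 7298.
Putting it together, IE_2: Be < N < K < Li.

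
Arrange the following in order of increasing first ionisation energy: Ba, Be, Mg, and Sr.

IE₁ increases left→right with effective nuclear charge and decreases top→bottom as the valence shell moves farther out.
All are in group 2, so first ionization energy increases up the group.
So from lowest to highest: Ba < Sr < Mg < Be.

Ba, Sr, Mg, Be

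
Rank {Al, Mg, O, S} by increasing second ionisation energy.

Mg, Al, S, O

After 1 electron has been removed, what remains? Al⁺ still has 2 valence electrons; Mg⁺ still has 1 valence electron; O⁺ still has 5 valence electrons; S⁺ still has 5 valence electrons.
All are still removing valence electrons, so compare the +1 ions as you would atoms: IE_2 generally rises across a period (higher Z_eff) and falls down a group (larger shell), subject to the usual subshell exceptions.
Valence configurations: Al⁺ [Ne]3s², Mg⁺ [Ne]3s¹, O⁺ [He]2s²2p³, S⁺ [Ne]3s²3p³.
Approximate IE_2 values (kJ/mol): Al 1817, Mg 1451, O 3388, S 2252.
Putting it together, IE_2: Mg < Al < S < O.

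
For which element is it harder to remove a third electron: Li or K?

The third ionization energy removes an electron from the +2 ion. For each element: Li²⁺ is already 1 electron into the core; K²⁺ is already 1 electron into the core.
All of these are removing an electron from a noble-gas core or deeper; the smaller core (lower principal quantum number) is held far more tightly, and within a period the higher nuclear charge binds the same core more tightly.
The numbers (kJ/mol): Li 11815, K 4420.
Putting it together, IE_3: K < Li.

Li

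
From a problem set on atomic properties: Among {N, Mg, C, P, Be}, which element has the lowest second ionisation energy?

Mg

IE_2 is the cost of taking one more electron from the +1 cation: N⁺ still has 4 valence electrons; Mg⁺ still has 1 valence electron; C⁺ still has 3 valence electrons; P⁺ still has 4 valence electrons; Be⁺ still has 1 valence electron.
All are still removing valence electrons, so compare the +1 ions as you would atoms: IE_2 generally rises across a period (higher Z_eff) and falls down a group (larger shell), subject to the usual subshell exceptions.
Valence configurations: N⁺ [He]2s²2p², Mg⁺ [Ne]3s¹, C⁺ [He]2s²2p¹, P⁺ [Ne]3s²3p², Be⁺ [He]2s¹.
Tabulated IE_2 (kJ/mol): N 2856, Mg 1451, C 2353, P 1907, Be 1757.
So the second ionization energies run Mg < Be < P < C < N.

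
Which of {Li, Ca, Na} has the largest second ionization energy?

Li

Consider each +1 ion: Li⁺ is the bare [He] core; Ca⁺ still has 1 valence electron; Na⁺ is the bare [Ne] core.
Breaking into a closed-shell core is much more expensive than removing a leftover valence electron — Na and Li have the largest IE_2 here.
The numbers (kJ/mol): Li 7298, Ca 1145, Na 4562.
So the second ionization energies run Ca < Na < Li.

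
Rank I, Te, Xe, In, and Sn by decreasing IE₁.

Xe > I > Te > Sn > In

In is in period 5, group 13; Sn is in period 5, group 14; Te is in period 5, group 16; I is in period 5, group 17; Xe is in period 5, group 18.
IE₁ increases left→right with effective nuclear charge and decreases top→bottom as the valence shell moves farther out.
All lie in period 5, so first ionization energy increases left to right.
So from highest to lowest: Xe > I > Te > Sn > In.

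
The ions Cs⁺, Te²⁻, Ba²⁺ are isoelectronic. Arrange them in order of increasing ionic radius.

Ba²⁺ < Cs⁺ < Te²⁻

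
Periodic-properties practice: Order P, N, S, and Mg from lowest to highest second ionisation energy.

After 1 electron has been removed, what remains? P⁺ still has 4 valence electrons; N⁺ still has 4 valence electrons; S⁺ still has 5 valence electrons; Mg⁺ still has 1 valence electron.
All are still removing valence electrons, so compare the +1 ions as you would atoms: IE_2 generally rises across a period (higher Z_eff) and falls down a group (larger shell), subject to the usual subshell exceptions.
Valence configurations: P⁺ [Ne]3s²3p², N⁺ [He]2s²2p², S⁺ [Ne]3s²3p³, Mg⁺ [Ne]3s¹.
The numbers (kJ/mol): P 1907, N 2856, S 2252, Mg 1451.
Hence IE_2: Mg < P < S < N.

Mg, P, S, N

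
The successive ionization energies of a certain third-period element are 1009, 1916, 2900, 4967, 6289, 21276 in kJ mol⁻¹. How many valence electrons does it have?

Look for the largest jump between consecutive ionization energies: IE6/IE5 ≈ 3.4, far larger than any earlier ratio.
That jump marks the point where a core electron is being removed. So the atom has 5 valence electrons.

5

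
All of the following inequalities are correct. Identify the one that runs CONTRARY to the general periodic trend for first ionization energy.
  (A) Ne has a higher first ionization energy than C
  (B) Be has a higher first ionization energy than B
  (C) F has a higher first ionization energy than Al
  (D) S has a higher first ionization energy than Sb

The general trend: first ionization energy increases across a period and decreases down a group.
(A) Ne (period 2, group 18) vs C (period 2, group 14): the stated order agrees with the simple trend.
(B) Be (period 2, group 2) vs B (period 2, group 13): the stated order contradicts the simple trend.
(C) F (period 2, group 17) vs Al (period 3, group 13): the stated order agrees with the simple trend.
(D) S (period 3, group 16) vs Sb (period 5, group 15): the stated order agrees with the simple trend.
The exception is (B): removing B's lone 2p electron is easier than breaking Be's filled 2s².

(B)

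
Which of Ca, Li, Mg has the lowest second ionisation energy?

Ca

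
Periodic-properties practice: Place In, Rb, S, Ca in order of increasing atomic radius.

S is in period 3, group 16; Ca is in period 4, group 2; Rb is in period 5, group 1; In is in period 5, group 13.
Atomic radius shrinks across a period as nuclear charge pulls the same shell inward, and grows down a group as new shells are added.
These span different periods and groups, so the two trends combine.
In > S: both effects reinforce here, so In is clearly the larger of the two.
Ca > In: the two effects oppose for this pair; the across-period effect wins (171 vs 142 pm).
Rb > Ca: both effects reinforce here, so Rb is clearly the larger of the two.
For reference (pm): S 103, Ca 171, Rb 210, In 142.
So from smallest to largest: S < In < Ca < Rb.

S, In, Ca, Rb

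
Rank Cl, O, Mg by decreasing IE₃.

Mg, O, Cl

The third ionization energy removes an electron from the +2 ion. For each element: Cl²⁺ still has 5 valence electrons; O²⁺ still has 4 valence electrons; Mg²⁺ is the bare [Ne] core.
Breaking into a closed-shell core is much more expensive than removing a leftover valence electron — Mg has the largest IE_3 here.
Valence configurations: Cl²⁺ [Ne]3s²3p³, O²⁺ [He]2s²2p².
Tabulated IE_3 (kJ/mol): Cl 3822, O 5300, Mg 7733.
Hence IE_3: Cl < O < Mg.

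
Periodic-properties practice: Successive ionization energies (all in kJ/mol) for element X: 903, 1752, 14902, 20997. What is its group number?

Look for the largest jump between consecutive ionization energies: IE3/IE2 ≈ 8.5, far larger than any earlier ratio.
That jump marks the point where a core electron is being removed. So the atom has 2 valence electrons.
A main-group element with 2 valence electrons is in group 2.

Group 2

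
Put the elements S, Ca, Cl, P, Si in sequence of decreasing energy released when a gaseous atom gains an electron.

Cl > S > Si > P > Ca

EA tends to increase across a period and decrease down a group, though the pattern is less regular than for IE or radius.
Neither a single period nor a single group — weigh both effects.
P > Ca: both effects reinforce here, so P is clearly the higher of the two.
Si > P: this pair runs against the simple trend — see the exception note.
S > Si: both are in period 3; the period trend gives S the larger value.
Cl > S: both are in period 3; the period trend gives Cl the larger value.
Note the exception: Si has a higher electron affinity than P, contrary to the simple trend — adding an electron to P's half-filled 3p³ is unfavourable, so Si (3p²) has the more exothermic EA.
For reference (kJ/mol): Si 134, P 72, S 200, Cl 349, Ca 2.
So from highest to lowest: Cl > S > Si > P > Ca.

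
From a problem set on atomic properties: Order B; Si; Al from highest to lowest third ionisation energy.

B > Si > Al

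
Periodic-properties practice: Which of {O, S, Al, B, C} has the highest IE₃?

O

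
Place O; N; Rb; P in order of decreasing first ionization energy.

Removing the outermost electron gets harder across a period and easier down a group.
Neither a single period nor a single group — weigh both effects.
P > Rb: relative to Rb, both the across-period and down-group shifts push P's first ionization energy up.
O > P: both effects reinforce here, so O is clearly the higher of the two.
N > O: this pair runs against the simple trend — see the exception note.
Note the exception: N has a higher first ionization energy than O, contrary to the simple trend — pairing an electron in O's 2p⁴ costs repulsion energy, so O ionizes more easily than half-filled N (2p³).
For reference (kJ/mol): N 1402, O 1314, P 1012, Rb 403.
So from highest to lowest: N > O > P > Rb.

N > O > P > Rb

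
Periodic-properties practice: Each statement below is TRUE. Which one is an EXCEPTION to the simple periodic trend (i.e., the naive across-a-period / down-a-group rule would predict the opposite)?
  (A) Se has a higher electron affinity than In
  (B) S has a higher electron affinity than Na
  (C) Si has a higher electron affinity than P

(C)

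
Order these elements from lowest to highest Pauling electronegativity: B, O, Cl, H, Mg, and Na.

Na < Mg < B < H < Cl < O

H is in period 1, group 1; B is in period 2, group 13; O is in period 2, group 16; Na is in period 3, group 1; Mg is in period 3, group 2; Cl is in period 3, group 17.
EN rises left→right (higher Z_eff, smaller atoms) and falls top→bottom (larger, more shielded atoms).
These span different periods and groups, so the two trends combine.
Mg > Na: Mg lies to the right of Na in period 3, so the across-period effect alone puts Mg higher.
B > Mg: both effects reinforce here, so B is clearly the higher of the two.
H > B: the two effects oppose for this pair; the down-group effect wins (2.20 vs 2.04).
Cl > H: the two effects oppose for this pair; the across-period effect wins (3.16 vs 2.20).
O > Cl: period and group pull opposite ways; the down-group shift dominates (3.44 vs 3.16).
Approximate values (Pauling): H 2.20, B 2.04, O 3.44, Na 0.93, Mg 1.31, Cl 3.16.
So from lowest to highest: Na < Mg < B < H < Cl < O.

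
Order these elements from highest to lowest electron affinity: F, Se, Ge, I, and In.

F, I, Se, Ge, In

F is in period 2, group 17; Ge is in period 4, group 14; Se is in period 4, group 16; In is in period 5, group 13; I is in period 5, group 17.
Electron affinity generally becomes more exothermic across a period toward the halogens and less exothermic down a group.
These span different periods and groups, so the two trends combine.
Ge > In: both effects reinforce here, so Ge is clearly the higher of the two.
Se > Ge: both are in period 4; the period trend gives Se the larger value.
I > Se: the two effects oppose for this pair; the across-period effect wins (295 vs 195 kJ/mol).
F > I: they share group 17; the group trend gives F the larger value.
Tabulated electron affinity (kJ/mol): F 328, Ge 119, Se 195, In 29, I 295.
So from highest to lowest: F > I > Se > Ge > In.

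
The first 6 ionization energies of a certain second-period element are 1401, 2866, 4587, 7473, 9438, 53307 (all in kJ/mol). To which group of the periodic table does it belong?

Group 15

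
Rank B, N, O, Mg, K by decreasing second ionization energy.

O, K, N, B, Mg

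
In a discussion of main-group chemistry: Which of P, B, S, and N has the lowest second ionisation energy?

Consider each +1 ion: P⁺ still has 4 valence electrons; B⁺ still has 2 valence electrons; S⁺ still has 5 valence electrons; N⁺ still has 4 valence electrons.
All are still removing valence electrons, so compare the +1 ions as you would atoms: IE_2 generally rises across a period (higher Z_eff) and falls down a group (larger shell), subject to the usual subshell exceptions.
Valence configurations: P⁺ [Ne]3s²3p², B⁺ [He]2s², S⁺ [Ne]3s²3p³, N⁺ [He]2s²2p².
Approximate IE_2 values (kJ/mol): P 1907, B 2427, S 2252, N 2856.
Putting it together, IE_2: P < S < B < N.

P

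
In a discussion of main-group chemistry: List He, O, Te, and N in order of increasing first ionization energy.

He is in period 1, group 18; N is in period 2, group 15; O is in period 2, group 16; Te is in period 5, group 16.
First ionization energy rises across a period (greater Z_eff holds electrons more tightly) and falls down a group (valence electrons are farther from the nucleus).
Neither a single period nor a single group — weigh both effects.
O > Te: they share group 16; the group trend gives O the larger value.
N > O: this pair runs against the simple trend — see the exception note.
He > N: both effects reinforce here, so He is clearly the higher of the two.
Note the exception: N has a higher first ionization energy than O, contrary to the simple trend — pairing an electron in O's 2p⁴ costs repulsion energy, so O ionizes more easily than half-filled N (2p³).
For reference (kJ/mol): He 2372, N 1402, O 1314, Te 869.
So from lowest to highest: Te < O < N < He.

Te < O < N < He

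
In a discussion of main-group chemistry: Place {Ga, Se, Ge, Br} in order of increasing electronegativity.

Ga, Ge, Se, Br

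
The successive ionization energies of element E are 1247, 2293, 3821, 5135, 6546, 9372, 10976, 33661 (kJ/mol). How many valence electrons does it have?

Look for the largest jump between consecutive ionization energies: IE8/IE7 ≈ 3.1, far larger than any earlier ratio.
That jump marks the point where a core electron is being removed. So the atom has 7 valence electrons.

7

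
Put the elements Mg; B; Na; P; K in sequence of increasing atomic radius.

B < P < Mg < Na < K

B is in period 2, group 13; Na is in period 3, group 1; Mg is in period 3, group 2; P is in period 3, group 15; K is in period 4, group 1.
Atomic radius shrinks across a period as nuclear charge pulls the same shell inward, and grows down a group as new shells are added.
Neither a single period nor a single group — weigh both effects.
P > B: the two effects oppose for this pair; the down-group effect wins (111 vs 85 pm).
Mg > P: Mg lies to the left of P in period 3, so the across-period effect alone puts Mg larger.
Na > Mg: Na lies to the left of Mg in period 3, so the across-period effect alone puts Na larger.
K > Na: K sits below Na in group 1, so the down-group effect alone puts K larger.
Tabulated atomic radius (pm): B 85, Na 155, Mg 139, P 111, K 196.
So from smallest to largest: B < P < Mg < Na < K.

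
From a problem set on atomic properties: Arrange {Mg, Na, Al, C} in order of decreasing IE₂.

Na, C, Al, Mg

Consider each +1 ion: Mg⁺ still has 1 valence electron; Na⁺ is the bare [Ne] core; Al⁺ still has 2 valence electrons; C⁺ still has 3 valence electrons.
Core electrons are held far more tightly than valence electrons, so Na tops the IE_2 order.
Valence configurations: Mg⁺ [Ne]3s¹, Al⁺ [Ne]3s², C⁺ [He]2s²2p¹.
Tabulated IE_2 (kJ/mol): Mg 1451, Na 4562, Al 1817, C 2353.
Putting it together, IE_2: Mg < Al < C < Na.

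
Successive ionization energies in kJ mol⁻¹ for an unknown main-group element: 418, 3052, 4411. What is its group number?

Group 1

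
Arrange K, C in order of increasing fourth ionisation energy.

The fourth ionization energy removes an electron from the +3 ion. For each element: K³⁺ is already 2 electrons into the core; C³⁺ still has 1 valence electron.
Usually core removal costs more than valence removal, but here the competition is close: a tightly held n=2 valence electron can cost more to remove than an n=3 core electron, so the actual values have to decide it.
Tabulated IE_4 (kJ/mol): K 5877, C 6223.
Putting it together, IE_4: K < C.

K < C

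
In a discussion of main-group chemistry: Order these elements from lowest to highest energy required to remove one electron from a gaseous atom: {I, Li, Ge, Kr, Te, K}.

K < Li < Ge < Te < I < Kr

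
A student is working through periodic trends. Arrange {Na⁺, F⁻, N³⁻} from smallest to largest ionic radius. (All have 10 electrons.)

All of these have 10 electrons, so size is governed by nuclear charge alone: the more protons, the stronger the pull on the same electron cloud, and the smaller the ion.
Nuclear charges: Na⁺ (Z=11), F⁻ (Z=9), N³⁻ (Z=7).
Smallest to largest: Na⁺ < F⁻ < N³⁻.

Na⁺ < F⁻ < N³⁻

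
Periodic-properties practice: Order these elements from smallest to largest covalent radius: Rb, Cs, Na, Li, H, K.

H is in period 1, group 1; Li is in period 2, group 1; Na is in period 3, group 1; K is in period 4, group 1; Rb is in period 5, group 1; Cs is in period 6, group 1.
Radius decreases left→right (rising Z_eff, same n) and increases top→bottom (higher n).
All are in group 1, so atomic radius increases down the group.
So from smallest to largest: H < Li < Na < K < Rb < Cs.

H, Li, Na, K, Rb, Cs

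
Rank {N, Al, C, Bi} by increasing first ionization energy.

Al, Bi, C, N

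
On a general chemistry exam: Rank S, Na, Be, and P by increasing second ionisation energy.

Be, P, S, Na

IE_2 is the cost of taking one more electron from the +1 cation: S⁺ still has 5 valence electrons; Na⁺ is the bare [Ne] core; Be⁺ still has 1 valence electron; P⁺ still has 4 valence electrons.
Breaking into a closed-shell core is much more expensive than removing a leftover valence electron — Na has the largest IE_2 here.
Valence configurations: S⁺ [Ne]3s²3p³, Be⁺ [He]2s¹, P⁺ [Ne]3s²3p².
The numbers (kJ/mol): S 2252, Na 4562, Be 1757, P 1907.
Overall IE_2 order: Be < P < S < Na.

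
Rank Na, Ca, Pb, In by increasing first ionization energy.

Na < In < Ca < Pb

IE₁ increases left→right with effective nuclear charge and decreases top→bottom as the valence shell moves farther out.
These sit on a diagonal, where the across-period and down-group effects partly cancel.
In > Na: the two effects oppose for this pair; the across-period effect wins (558 vs 496 kJ/mol).
Ca > In: period and group pull opposite ways; the down-group shift dominates (590 vs 558 kJ/mol).
Pb > Ca: period and group pull opposite ways; the across-period shift dominates (716 vs 590 kJ/mol).
For reference (kJ/mol): Na 496, Ca 590, In 558, Pb 716.
So from lowest to highest: Na < In < Ca < Pb.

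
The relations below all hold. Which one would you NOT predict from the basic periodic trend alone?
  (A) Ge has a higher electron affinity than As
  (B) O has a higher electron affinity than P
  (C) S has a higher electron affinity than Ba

The general trend: electron affinity increases across a period and decreases down a group.
(A) Ge (period 4, group 14) vs As (period 4, group 15): the stated order contradicts the simple trend.
(B) O (period 2, group 16) vs P (period 3, group 15): the stated order agrees with the simple trend.
(C) S (period 3, group 16) vs Ba (period 6, group 2): the stated order agrees with the simple trend.
The exception is (A): adding an electron to As's half-filled 4p³ is unfavourable, so Ge (4p²) has the more exothermic EA.

(A)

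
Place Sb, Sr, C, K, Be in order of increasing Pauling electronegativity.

K < Sr < Be < Sb < C

Smaller atoms with higher effective nuclear charge are more electronegative.
Neither a single period nor a single group — weigh both effects.
Sr > K: period and group pull opposite ways; the across-period shift dominates (0.95 vs 0.82).
Be > Sr: they share group 2; the group trend gives Be the larger value.
Sb > Be: the two effects oppose for this pair; the across-period effect wins (2.05 vs 1.57).
C > Sb: the two effects oppose for this pair; the down-group effect wins (2.55 vs 2.05).
For reference (Pauling): Be 1.57, C 2.55, K 0.82, Sr 0.95, Sb 2.05.
So from lowest to highest: K < Sr < Be < Sb < C.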